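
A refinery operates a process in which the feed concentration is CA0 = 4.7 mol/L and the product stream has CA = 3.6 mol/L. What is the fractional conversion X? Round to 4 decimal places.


X = (CA0 - CA) / CA0
X = (4.7 - 3.6) / 4.7
X = 1.1 / 4.7
X = 0.2340


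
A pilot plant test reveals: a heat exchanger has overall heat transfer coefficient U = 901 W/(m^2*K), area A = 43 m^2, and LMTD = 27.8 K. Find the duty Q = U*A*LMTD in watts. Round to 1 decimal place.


Q = U * A * LMTD
Q = 901 * 43 * 27.8
Q = 1077055.4 W


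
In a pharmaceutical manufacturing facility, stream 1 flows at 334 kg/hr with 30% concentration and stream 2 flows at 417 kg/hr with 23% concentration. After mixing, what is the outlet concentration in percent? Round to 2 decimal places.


Mass balance on solute: F1*x1 + F2*x2 = F3*x3
F3 = F1 + F2 = 334 + 417 = 751 kg/hr
x3 = (F1*x1 + F2*x2)/F3
x3 = (334*0.3 + 417*0.23) / 751
x3 = 26.11%


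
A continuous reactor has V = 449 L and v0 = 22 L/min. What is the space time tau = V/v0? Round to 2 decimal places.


tau = V / v0
tau = 449 / 22
tau = 20.41 min


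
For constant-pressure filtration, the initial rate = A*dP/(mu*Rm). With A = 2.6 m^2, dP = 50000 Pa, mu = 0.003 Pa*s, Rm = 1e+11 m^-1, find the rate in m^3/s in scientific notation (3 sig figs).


rate = A * dP / (mu * Rm)
rate = 2.6 * 50000 / (0.003 * 1e+11)
rate = 130000.0 / 3.000e+08
rate = 4.33e-04 m^3/s


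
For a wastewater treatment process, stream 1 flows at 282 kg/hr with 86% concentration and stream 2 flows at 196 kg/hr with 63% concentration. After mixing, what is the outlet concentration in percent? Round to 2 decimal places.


Mass balance on solute: F1*x1 + F2*x2 = F3*x3
F3 = F1 + F2 = 282 + 196 = 478 kg/hr
x3 = (F1*x1 + F2*x2)/F3
x3 = (282*0.86 + 196*0.63) / 478
x3 = 76.57%


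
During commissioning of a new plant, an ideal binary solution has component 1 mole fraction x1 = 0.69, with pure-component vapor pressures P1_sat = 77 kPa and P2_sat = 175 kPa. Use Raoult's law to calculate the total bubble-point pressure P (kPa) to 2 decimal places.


P = x1*P1_sat + x2*P2_sat
x2 = 1 - x1 = 1 - 0.69 = 0.31
P = 0.69*77 + 0.31*175
P = 53.13 + 54.25
P = 107.38 kPa


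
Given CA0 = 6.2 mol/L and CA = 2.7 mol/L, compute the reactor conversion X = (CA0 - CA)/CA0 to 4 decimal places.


X = (CA0 - CA) / CA0
X = (6.2 - 2.7) / 6.2
X = 3.5 / 6.2
X = 0.5645


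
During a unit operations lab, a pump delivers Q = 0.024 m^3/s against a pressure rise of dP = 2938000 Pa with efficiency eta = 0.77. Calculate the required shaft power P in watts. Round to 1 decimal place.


P = Q * dP / eta
P = 0.024 * 2938000 / 0.77
P = 70512.0 / 0.77
P = 91574.0 W


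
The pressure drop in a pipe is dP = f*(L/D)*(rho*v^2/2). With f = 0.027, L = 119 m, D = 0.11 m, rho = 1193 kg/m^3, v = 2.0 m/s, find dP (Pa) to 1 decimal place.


dP = f * (L/D) * (rho*v^2/2)
dP = 0.027 * (119/0.11) * (1193*2.0^2/2)
L/D = 1081.81818182
rho*v^2/2 = 1193*4.0/2 = 2386.0
dP = 0.027 * 1081.81818182 * 2386.0
dP = 69692.9 Pa


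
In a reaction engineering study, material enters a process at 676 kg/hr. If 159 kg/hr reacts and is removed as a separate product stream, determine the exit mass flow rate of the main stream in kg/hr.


Steady-state mass balance on the main outlet: F_out = F_in - F_removed
F_out = 676 - 159
F_out = 517 kg/hr


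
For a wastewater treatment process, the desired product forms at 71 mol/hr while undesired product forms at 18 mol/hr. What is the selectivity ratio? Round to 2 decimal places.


S = desired product rate / undesired product rate
S = 71 / 18
S = 3.94


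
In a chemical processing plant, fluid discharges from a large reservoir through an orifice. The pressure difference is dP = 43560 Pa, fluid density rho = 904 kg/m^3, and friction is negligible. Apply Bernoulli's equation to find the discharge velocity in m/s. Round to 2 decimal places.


v = sqrt(2*dP/rho)
v = sqrt(2*43560/904)
v = sqrt(96.371681)
v = 9.82 m/s


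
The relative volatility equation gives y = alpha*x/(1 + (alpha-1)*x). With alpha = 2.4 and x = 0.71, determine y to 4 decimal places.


y = alpha*x / (1 + (alpha-1)*x)
y = 2.4*0.71 / (1 + (2.4-1)*0.71)
y = 1.704 / (1 + 0.994)
y = 1.704 / 1.994
y = 0.8546


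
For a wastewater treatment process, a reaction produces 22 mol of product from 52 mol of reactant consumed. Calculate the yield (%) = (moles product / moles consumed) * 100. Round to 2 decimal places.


Yield = (moles product / moles consumed) * 100%
Yield = (22 / 52) * 100
Yield = 0.4231 * 100
Yield = 42.31%


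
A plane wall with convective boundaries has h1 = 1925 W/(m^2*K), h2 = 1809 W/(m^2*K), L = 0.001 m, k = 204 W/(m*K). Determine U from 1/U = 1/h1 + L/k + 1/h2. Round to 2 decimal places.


1/U = 1/h1 + L/k + 1/h2
1/U = 1/1925 + 0.001/204 + 1/1809
1/U = 0.0005194805 + 4.902e-06 + 0.0005527916
1/U = 0.0010771741
U = 928.36 W/(m^2*K)


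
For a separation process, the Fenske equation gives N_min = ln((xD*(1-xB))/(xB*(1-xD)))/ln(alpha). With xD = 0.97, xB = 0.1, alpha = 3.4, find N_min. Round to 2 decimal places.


N_min = ln((xD*(1-xB))/(xB*(1-xD))) / ln(alpha)
Numerator inside ln: 0.873 / 0.003 = 291.0
ln(291.0) = 5.673323
ln(alpha) = ln(3.4) = 1.223775
N_min = 5.673323 / 1.223775 = 4.64


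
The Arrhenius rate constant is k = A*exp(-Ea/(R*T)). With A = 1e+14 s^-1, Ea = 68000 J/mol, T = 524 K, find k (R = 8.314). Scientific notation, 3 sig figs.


k = A * exp(-Ea/(R*T))
k = 1e+14 * exp(-68000 / (8.314 * 524))
k = 1e+14 * exp(-15.608731)
k = 1.66e+07


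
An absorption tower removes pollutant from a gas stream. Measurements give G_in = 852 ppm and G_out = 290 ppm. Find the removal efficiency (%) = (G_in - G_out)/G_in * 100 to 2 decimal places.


Efficiency = (G_in - G_out) / G_in * 100%
Efficiency = (852 - 290) / 852 * 100
Efficiency = 562 / 852 * 100
Efficiency = 65.96%


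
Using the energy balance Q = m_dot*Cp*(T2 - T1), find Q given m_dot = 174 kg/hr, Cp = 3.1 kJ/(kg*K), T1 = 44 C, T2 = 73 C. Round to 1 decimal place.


Q = m_dot * Cp * (T2 - T1)
Q = 174 * 3.1 * (73 - 44)
Q = 174 * 3.1 * 29
Q = 15642.6 kJ/hr


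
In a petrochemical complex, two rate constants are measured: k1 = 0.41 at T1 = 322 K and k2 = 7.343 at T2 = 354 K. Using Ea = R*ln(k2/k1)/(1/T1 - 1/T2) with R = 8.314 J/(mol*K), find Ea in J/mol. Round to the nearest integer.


Ea = R * ln(k2/k1) / (1/T1 - 1/T2)
ln(k2/k1) = ln(7.343/0.41) = 2.8853456
1/T1 - 1/T2 = 1/322 - 1/354 = 0.000280731305
Ea = 8.314 * 2.8853456 / 0.000280731305
Ea = 85451 J/mol


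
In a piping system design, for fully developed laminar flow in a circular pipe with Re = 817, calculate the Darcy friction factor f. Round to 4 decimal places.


f = 64 / Re
f = 64 / 817
f = 0.0783


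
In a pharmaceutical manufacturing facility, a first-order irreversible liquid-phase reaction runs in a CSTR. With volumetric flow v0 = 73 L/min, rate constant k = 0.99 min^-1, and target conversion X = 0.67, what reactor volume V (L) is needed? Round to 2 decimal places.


V = v0 * X / (k * (1 - X))
V = 73 * 0.67 / (0.99 * (1 - 0.67))
V = 48.91 / (0.99 * 0.33)
V = 48.91 / 0.3267
V = 149.71 L


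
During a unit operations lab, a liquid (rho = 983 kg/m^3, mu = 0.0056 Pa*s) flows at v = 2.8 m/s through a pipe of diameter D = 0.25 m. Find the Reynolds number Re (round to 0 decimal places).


Re = rho * v * D / mu
Re = 983 * 2.8 * 0.25 / 0.0056
Re = 688.1 / 0.0056
Re = 122875


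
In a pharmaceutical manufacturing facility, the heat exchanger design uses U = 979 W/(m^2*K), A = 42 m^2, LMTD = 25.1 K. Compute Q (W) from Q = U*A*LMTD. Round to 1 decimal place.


Q = U * A * LMTD
Q = 979 * 42 * 25.1
Q = 1032061.8 W


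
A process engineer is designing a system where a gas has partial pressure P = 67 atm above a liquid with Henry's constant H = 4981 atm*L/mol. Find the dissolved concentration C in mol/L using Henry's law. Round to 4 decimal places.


C = P / H
C = 67 / 4981
C = 0.0135 mol/L


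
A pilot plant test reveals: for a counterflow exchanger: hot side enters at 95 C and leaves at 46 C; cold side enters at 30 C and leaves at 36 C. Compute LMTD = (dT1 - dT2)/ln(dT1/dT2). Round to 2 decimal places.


dT1 = Th_in - Tc_out = 95 - 36 = 59
dT2 = Th_out - Tc_in = 46 - 30 = 16
LMTD = (dT1 - dT2) / ln(dT1/dT2)
LMTD = (59 - 16) / ln(59/16)
LMTD = 32.95 K


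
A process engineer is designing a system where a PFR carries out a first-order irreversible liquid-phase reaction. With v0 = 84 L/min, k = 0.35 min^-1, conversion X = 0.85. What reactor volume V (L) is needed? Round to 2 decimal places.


V = (v0/k) * ln(1/(1-X))
V = (84/0.35) * ln(1/(1-0.85))
V = 240.0 * ln(6.666667)
V = 240.0 * 1.89712
V = 455.31 L


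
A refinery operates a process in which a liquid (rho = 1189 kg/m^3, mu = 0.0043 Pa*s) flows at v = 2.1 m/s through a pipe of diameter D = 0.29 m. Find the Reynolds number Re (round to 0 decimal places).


Re = rho * v * D / mu
Re = 1189 * 2.1 * 0.29 / 0.0043
Re = 724.101 / 0.0043
Re = 168396


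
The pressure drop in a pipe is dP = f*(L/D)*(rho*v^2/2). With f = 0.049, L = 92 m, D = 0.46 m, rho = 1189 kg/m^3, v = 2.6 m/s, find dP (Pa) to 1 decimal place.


dP = f * (L/D) * (rho*v^2/2)
dP = 0.049 * (92/0.46) * (1189*2.6^2/2)
L/D = 200.0
rho*v^2/2 = 1189*6.76/2 = 4018.82
dP = 0.049 * 200.0 * 4018.82
dP = 39384.4 Pa


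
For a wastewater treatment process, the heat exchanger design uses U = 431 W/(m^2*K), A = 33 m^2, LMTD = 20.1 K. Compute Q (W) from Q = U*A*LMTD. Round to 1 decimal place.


Q = U * A * LMTD
Q = 431 * 33 * 20.1
Q = 285882.3 W


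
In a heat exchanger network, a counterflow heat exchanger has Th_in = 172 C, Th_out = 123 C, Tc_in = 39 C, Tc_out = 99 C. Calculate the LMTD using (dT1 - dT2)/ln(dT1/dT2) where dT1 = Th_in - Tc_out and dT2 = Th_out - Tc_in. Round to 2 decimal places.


dT1 = Th_in - Tc_out = 172 - 99 = 73
dT2 = Th_out - Tc_in = 123 - 39 = 84
LMTD = (dT1 - dT2) / ln(dT1/dT2)
LMTD = (73 - 84) / ln(73/84)
LMTD = 78.37 K


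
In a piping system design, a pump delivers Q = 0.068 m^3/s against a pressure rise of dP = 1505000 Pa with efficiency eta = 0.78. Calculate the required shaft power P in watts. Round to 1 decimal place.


P = Q * dP / eta
P = 0.068 * 1505000 / 0.78
P = 102340.0 / 0.78
P = 131205.1 W


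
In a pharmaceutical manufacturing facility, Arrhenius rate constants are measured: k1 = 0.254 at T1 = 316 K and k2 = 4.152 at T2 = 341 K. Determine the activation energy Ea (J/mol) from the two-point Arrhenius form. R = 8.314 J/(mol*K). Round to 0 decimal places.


Ea = R * ln(k2/k1) / (1/T1 - 1/T2)
ln(k2/k1) = ln(4.152/0.254) = 2.7940112
1/T1 - 1/T2 = 1/316 - 1/341 = 0.000232005642
Ea = 8.314 * 2.7940112 / 0.000232005642
Ea = 100124 J/mol


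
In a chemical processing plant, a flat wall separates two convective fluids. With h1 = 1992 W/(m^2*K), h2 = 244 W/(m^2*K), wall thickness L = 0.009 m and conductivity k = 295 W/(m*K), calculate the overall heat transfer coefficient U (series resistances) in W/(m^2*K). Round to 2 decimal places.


1/U = 1/h1 + L/k + 1/h2
1/U = 1/1992 + 0.009/295 + 1/244
1/U = 0.000502008 + 3.05085e-05 + 0.0040983607
1/U = 0.0046308772
U = 215.94 W/(m^2*K)


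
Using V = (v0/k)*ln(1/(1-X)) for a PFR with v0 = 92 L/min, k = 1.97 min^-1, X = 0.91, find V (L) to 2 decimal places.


V = (v0/k) * ln(1/(1-X))
V = (92/1.97) * ln(1/(1-0.91))
V = 46.700508 * ln(11.111111)
V = 46.700508 * 2.407946
V = 112.45 L


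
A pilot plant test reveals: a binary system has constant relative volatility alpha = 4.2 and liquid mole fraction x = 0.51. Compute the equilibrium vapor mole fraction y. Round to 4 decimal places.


y = alpha*x / (1 + (alpha-1)*x)
y = 4.2*0.51 / (1 + (4.2-1)*0.51)
y = 2.142 / (1 + 1.632)
y = 2.142 / 2.632
y = 0.8138


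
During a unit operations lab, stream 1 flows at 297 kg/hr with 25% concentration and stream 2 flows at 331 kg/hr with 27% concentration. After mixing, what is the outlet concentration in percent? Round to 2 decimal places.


Mass balance on solute: F1*x1 + F2*x2 = F3*x3
F3 = F1 + F2 = 297 + 331 = 628 kg/hr
x3 = (F1*x1 + F2*x2)/F3
x3 = (297*0.25 + 331*0.27) / 628
x3 = 26.05%


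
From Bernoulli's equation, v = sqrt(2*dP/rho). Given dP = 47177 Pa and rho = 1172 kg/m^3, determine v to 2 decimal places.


v = sqrt(2*dP/rho)
v = sqrt(2*47177/1172)
v = sqrt(80.506826)
v = 8.97 m/s


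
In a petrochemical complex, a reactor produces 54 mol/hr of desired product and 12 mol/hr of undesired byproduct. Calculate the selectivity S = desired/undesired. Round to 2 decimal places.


S = desired product rate / undesired product rate
S = 54 / 12
S = 4.50


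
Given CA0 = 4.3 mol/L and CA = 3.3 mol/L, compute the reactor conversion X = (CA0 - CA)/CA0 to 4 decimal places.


X = (CA0 - CA) / CA0
X = (4.3 - 3.3) / 4.3
X = 1.0 / 4.3
X = 0.2326


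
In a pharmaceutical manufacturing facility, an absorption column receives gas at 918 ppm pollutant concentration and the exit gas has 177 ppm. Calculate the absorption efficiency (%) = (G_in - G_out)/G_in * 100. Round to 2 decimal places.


Efficiency = (G_in - G_out) / G_in * 100%
Efficiency = (918 - 177) / 918 * 100
Efficiency = 741 / 918 * 100
Efficiency = 80.72%


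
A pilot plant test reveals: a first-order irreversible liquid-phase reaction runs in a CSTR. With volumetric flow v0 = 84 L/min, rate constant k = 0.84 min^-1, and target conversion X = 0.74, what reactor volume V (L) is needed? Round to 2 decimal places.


V = v0 * X / (k * (1 - X))
V = 84 * 0.74 / (0.84 * (1 - 0.74))
V = 62.16 / (0.84 * 0.26)
V = 62.16 / 0.2184
V = 284.62 L


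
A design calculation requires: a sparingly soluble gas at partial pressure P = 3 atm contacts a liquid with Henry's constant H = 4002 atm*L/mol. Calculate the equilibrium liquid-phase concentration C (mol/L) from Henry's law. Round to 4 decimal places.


C = P / H
C = 3 / 4002
C = 0.0007 mol/L


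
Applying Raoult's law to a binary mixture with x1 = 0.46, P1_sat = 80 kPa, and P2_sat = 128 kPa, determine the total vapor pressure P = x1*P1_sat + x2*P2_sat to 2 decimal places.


P = x1*P1_sat + x2*P2_sat
x2 = 1 - x1 = 1 - 0.46 = 0.54
P = 0.46*80 + 0.54*128
P = 36.8 + 69.12
P = 105.92 kPa


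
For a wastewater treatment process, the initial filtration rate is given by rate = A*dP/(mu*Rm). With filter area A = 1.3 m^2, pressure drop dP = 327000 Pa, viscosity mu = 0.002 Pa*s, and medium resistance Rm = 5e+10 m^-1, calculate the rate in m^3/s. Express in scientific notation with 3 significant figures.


rate = A * dP / (mu * Rm)
rate = 1.3 * 327000 / (0.002 * 5e+10)
rate = 425100.0 / 1.000e+08
rate = 4.25e-03 m^3/s


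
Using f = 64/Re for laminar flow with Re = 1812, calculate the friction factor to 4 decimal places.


f = 64 / Re
f = 64 / 1812
f = 0.0353


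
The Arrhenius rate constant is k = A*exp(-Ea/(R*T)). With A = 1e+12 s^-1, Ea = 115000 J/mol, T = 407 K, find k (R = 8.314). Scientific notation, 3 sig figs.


k = A * exp(-Ea/(R*T))
k = 1e+12 * exp(-115000 / (8.314 * 407))
k = 1e+12 * exp(-33.98548)
k = 1.74e-03


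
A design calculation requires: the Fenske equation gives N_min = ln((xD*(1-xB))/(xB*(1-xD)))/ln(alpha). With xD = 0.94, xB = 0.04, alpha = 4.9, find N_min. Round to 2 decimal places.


N_min = ln((xD*(1-xB))/(xB*(1-xD))) / ln(alpha)
Numerator inside ln: 0.9024 / 0.0024 = 376.0
ln(376.0) = 5.929589
ln(alpha) = ln(4.9) = 1.589235
N_min = 5.929589 / 1.589235 = 3.73


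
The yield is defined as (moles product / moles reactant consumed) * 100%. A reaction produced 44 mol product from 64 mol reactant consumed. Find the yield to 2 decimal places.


Yield = (moles product / moles consumed) * 100%
Yield = (44 / 64) * 100
Yield = 0.6875 * 100
Yield = 68.75%


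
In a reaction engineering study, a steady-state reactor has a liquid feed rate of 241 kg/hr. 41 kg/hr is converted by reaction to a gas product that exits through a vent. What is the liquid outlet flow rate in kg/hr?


Steady-state mass balance on the main outlet: F_out = F_in - F_removed
F_out = 241 - 41
F_out = 200 kg/hr


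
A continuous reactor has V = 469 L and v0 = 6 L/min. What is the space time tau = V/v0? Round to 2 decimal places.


tau = V / v0
tau = 469 / 6
tau = 78.17 min


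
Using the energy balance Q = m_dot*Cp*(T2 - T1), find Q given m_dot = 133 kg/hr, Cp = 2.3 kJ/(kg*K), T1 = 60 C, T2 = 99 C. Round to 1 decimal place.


Q = m_dot * Cp * (T2 - T1)
Q = 133 * 2.3 * (99 - 60)
Q = 133 * 2.3 * 39
Q = 11930.1 kJ/hr


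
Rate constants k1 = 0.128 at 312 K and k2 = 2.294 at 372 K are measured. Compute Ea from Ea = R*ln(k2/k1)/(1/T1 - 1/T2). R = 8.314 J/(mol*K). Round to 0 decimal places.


Ea = R * ln(k2/k1) / (1/T1 - 1/T2)
ln(k2/k1) = ln(2.294/0.128) = 2.886022
1/T1 - 1/T2 = 1/312 - 1/372 = 0.000516956162
Ea = 8.314 * 2.886022 / 0.000516956162
Ea = 46415 J/mol


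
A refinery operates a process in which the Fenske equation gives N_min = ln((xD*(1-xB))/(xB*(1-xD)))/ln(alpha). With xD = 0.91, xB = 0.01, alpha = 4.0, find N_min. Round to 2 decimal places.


N_min = ln((xD*(1-xB))/(xB*(1-xD))) / ln(alpha)
Numerator inside ln: 0.9009 / 0.0009 = 1001.0
ln(1001.0) = 6.908755
ln(alpha) = ln(4.0) = 1.386294
N_min = 6.908755 / 1.386294 = 4.98


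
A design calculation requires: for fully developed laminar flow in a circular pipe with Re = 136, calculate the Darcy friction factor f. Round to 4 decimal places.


f = 64 / Re
f = 64 / 136
f = 0.4706


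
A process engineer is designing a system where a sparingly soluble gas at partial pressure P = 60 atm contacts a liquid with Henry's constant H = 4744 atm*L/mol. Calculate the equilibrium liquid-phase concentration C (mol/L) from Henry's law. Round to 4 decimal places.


C = P / H
C = 60 / 4744
C = 0.0126 mol/L


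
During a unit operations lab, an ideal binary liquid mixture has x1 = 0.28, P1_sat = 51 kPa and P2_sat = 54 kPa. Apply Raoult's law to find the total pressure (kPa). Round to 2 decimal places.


P = x1*P1_sat + x2*P2_sat
x2 = 1 - x1 = 1 - 0.28 = 0.72
P = 0.28*51 + 0.72*54
P = 14.28 + 38.88
P = 53.16 kPa


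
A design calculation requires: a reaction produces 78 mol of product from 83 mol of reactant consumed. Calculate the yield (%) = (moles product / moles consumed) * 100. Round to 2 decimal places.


Yield = (moles product / moles consumed) * 100%
Yield = (78 / 83) * 100
Yield = 0.9398 * 100
Yield = 93.98%


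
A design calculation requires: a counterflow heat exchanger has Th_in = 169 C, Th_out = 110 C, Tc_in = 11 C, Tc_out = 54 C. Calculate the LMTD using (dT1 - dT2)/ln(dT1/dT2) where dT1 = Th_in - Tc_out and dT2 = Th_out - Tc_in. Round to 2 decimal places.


dT1 = Th_in - Tc_out = 169 - 54 = 115
dT2 = Th_out - Tc_in = 110 - 11 = 99
LMTD = (dT1 - dT2) / ln(dT1/dT2)
LMTD = (115 - 99) / ln(115/99)
LMTD = 106.80 K


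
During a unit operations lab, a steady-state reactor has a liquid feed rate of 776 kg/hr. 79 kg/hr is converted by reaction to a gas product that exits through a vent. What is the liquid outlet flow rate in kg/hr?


Steady-state mass balance on the main outlet: F_out = F_in - F_removed
F_out = 776 - 79
F_out = 697 kg/hr


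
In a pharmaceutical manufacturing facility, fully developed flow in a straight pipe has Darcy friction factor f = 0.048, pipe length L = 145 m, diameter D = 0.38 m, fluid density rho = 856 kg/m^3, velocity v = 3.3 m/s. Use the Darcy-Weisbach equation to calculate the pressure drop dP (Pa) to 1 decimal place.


dP = f * (L/D) * (rho*v^2/2)
dP = 0.048 * (145/0.38) * (856*3.3^2/2)
L/D = 381.57894737
rho*v^2/2 = 856*10.89/2 = 4660.92
dP = 0.048 * 381.57894737 * 4660.92
dP = 85368.4 Pa


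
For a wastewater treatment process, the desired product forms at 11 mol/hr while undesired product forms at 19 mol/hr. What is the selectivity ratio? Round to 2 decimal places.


S = desired product rate / undesired product rate
S = 11 / 19
S = 0.58


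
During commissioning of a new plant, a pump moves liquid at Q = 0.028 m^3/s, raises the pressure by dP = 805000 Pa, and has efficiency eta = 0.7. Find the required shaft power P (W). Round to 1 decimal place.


P = Q * dP / eta
P = 0.028 * 805000 / 0.7
P = 22540.0 / 0.7
P = 32200.0 W


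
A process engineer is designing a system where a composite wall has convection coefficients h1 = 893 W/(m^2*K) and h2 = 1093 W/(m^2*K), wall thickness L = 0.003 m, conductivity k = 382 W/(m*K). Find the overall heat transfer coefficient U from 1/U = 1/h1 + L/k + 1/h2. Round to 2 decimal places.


1/U = 1/h1 + L/k + 1/h2
1/U = 1/893 + 0.003/382 + 1/1093
1/U = 0.0011198208 + 7.8534e-06 + 0.0009149131
1/U = 0.0020425873
U = 489.58 W/(m^2*K)


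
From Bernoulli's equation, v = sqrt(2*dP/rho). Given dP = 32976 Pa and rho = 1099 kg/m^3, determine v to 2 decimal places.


v = sqrt(2*dP/rho)
v = sqrt(2*32976/1099)
v = sqrt(60.010919)
v = 7.75 m/s


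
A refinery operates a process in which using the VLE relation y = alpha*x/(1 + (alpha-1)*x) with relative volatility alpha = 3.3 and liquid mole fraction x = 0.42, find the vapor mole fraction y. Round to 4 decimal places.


y = alpha*x / (1 + (alpha-1)*x)
y = 3.3*0.42 / (1 + (3.3-1)*0.42)
y = 1.386 / (1 + 0.966)
y = 1.386 / 1.966
y = 0.7050


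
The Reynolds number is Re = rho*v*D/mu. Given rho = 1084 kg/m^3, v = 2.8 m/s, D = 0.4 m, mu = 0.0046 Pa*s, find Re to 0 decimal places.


Re = rho * v * D / mu
Re = 1084 * 2.8 * 0.4 / 0.0046
Re = 1214.08 / 0.0046
Re = 263930


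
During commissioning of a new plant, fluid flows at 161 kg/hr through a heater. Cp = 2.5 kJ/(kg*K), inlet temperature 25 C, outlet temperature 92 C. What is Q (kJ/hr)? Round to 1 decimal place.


Q = m_dot * Cp * (T2 - T1)
Q = 161 * 2.5 * (92 - 25)
Q = 161 * 2.5 * 67
Q = 26967.5 kJ/hr


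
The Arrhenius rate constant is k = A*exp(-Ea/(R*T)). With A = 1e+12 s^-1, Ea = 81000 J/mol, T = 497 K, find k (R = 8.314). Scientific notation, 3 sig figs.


k = A * exp(-Ea/(R*T))
k = 1e+12 * exp(-81000 / (8.314 * 497))
k = 1e+12 * exp(-19.602823)
k = 3.07e+03


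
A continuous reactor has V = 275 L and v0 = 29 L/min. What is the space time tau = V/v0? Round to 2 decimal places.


tau = V / v0
tau = 275 / 29
tau = 9.48 min


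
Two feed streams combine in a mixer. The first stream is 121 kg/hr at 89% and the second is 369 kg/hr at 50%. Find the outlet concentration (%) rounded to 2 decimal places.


Mass balance on solute: F1*x1 + F2*x2 = F3*x3
F3 = F1 + F2 = 121 + 369 = 490 kg/hr
x3 = (F1*x1 + F2*x2)/F3
x3 = (121*0.89 + 369*0.5) / 490
x3 = 59.63%


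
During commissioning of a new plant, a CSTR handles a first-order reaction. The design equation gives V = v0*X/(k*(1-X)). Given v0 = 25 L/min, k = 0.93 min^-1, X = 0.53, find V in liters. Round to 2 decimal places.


V = v0 * X / (k * (1 - X))
V = 25 * 0.53 / (0.93 * (1 - 0.53))
V = 13.25 / (0.93 * 0.47)
V = 13.25 / 0.4371
V = 30.31 L


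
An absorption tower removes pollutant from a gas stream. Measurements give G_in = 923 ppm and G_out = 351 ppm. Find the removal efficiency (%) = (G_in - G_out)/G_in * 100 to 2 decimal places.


Efficiency = (G_in - G_out) / G_in * 100%
Efficiency = (923 - 351) / 923 * 100
Efficiency = 572 / 923 * 100
Efficiency = 61.97%


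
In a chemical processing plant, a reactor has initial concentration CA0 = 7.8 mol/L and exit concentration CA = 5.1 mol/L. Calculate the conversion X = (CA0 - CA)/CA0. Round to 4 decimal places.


X = (CA0 - CA) / CA0
X = (7.8 - 5.1) / 7.8
X = 2.7 / 7.8
X = 0.3462


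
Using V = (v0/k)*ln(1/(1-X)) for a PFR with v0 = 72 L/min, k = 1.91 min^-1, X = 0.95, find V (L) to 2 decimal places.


V = (v0/k) * ln(1/(1-X))
V = (72/1.91) * ln(1/(1-0.95))
V = 37.696335 * ln(20.0)
V = 37.696335 * 2.995732
V = 112.93 L


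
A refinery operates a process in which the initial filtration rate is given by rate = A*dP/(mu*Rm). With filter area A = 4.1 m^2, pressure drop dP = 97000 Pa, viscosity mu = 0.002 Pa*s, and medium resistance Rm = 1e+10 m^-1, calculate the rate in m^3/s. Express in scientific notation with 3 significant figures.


rate = A * dP / (mu * Rm)
rate = 4.1 * 97000 / (0.002 * 1e+10)
rate = 397700.0 / 2.000e+07
rate = 1.99e-02 m^3/s


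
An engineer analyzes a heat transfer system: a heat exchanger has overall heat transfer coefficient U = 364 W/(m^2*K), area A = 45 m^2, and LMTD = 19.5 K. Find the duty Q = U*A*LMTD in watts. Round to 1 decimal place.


Q = U * A * LMTD
Q = 364 * 45 * 19.5
Q = 319410.0 W


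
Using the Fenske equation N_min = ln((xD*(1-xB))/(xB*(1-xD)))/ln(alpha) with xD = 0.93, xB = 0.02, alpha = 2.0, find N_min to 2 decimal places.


N_min = ln((xD*(1-xB))/(xB*(1-xD))) / ln(alpha)
Numerator inside ln: 0.9114 / 0.0014 = 651.0
ln(651.0) = 6.47851
ln(alpha) = ln(2.0) = 0.693147
N_min = 6.47851 / 0.693147 = 9.35


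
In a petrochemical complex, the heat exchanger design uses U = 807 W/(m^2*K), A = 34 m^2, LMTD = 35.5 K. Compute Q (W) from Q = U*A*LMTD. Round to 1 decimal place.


Q = U * A * LMTD
Q = 807 * 34 * 35.5
Q = 974049.0 W


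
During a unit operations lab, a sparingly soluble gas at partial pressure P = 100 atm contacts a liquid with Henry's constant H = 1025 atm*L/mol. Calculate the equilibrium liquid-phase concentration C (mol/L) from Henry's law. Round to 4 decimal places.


C = P / H
C = 100 / 1025
C = 0.0976 mol/L


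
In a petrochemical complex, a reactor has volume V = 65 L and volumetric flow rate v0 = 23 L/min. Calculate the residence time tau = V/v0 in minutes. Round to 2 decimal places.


tau = V / v0
tau = 65 / 23
tau = 2.83 min


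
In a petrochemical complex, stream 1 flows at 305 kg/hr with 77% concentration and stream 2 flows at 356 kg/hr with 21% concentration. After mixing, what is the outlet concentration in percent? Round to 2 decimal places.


Mass balance on solute: F1*x1 + F2*x2 = F3*x3
F3 = F1 + F2 = 305 + 356 = 661 kg/hr
x3 = (F1*x1 + F2*x2)/F3
x3 = (305*0.77 + 356*0.21) / 661
x3 = 46.84%


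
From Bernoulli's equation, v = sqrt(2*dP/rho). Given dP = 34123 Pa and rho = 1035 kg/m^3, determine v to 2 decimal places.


v = sqrt(2*dP/rho)
v = sqrt(2*34123/1035)
v = sqrt(65.938164)
v = 8.12 m/s


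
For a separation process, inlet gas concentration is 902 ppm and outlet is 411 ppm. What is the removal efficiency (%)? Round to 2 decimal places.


Efficiency = (G_in - G_out) / G_in * 100%
Efficiency = (902 - 411) / 902 * 100
Efficiency = 491 / 902 * 100
Efficiency = 54.43%


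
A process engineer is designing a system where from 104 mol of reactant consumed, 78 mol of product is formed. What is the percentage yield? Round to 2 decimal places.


Yield = (moles product / moles consumed) * 100%
Yield = (78 / 104) * 100
Yield = 0.75 * 100
Yield = 75.00%


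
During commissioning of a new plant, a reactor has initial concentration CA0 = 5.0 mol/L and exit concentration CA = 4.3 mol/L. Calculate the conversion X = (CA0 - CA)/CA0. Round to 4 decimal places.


X = (CA0 - CA) / CA0
X = (5.0 - 4.3) / 5.0
X = 0.7 / 5.0
X = 0.1400


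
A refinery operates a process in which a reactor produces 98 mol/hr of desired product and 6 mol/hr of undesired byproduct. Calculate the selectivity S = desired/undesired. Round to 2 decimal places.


S = desired product rate / undesired product rate
S = 98 / 6
S = 16.33


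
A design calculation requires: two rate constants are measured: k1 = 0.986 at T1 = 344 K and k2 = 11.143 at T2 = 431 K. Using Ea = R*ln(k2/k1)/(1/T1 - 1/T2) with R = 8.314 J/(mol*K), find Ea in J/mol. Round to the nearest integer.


Ea = R * ln(k2/k1) / (1/T1 - 1/T2)
ln(k2/k1) = ln(11.143/0.986) = 2.4249104
1/T1 - 1/T2 = 1/344 - 1/431 = 0.000586791129
Ea = 8.314 * 2.4249104 / 0.000586791129
Ea = 34358 J/mol


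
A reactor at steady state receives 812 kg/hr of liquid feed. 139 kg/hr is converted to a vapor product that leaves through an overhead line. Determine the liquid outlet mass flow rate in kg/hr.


Steady-state mass balance on the main outlet: F_out = F_in - F_removed
F_out = 812 - 139
F_out = 673 kg/hr


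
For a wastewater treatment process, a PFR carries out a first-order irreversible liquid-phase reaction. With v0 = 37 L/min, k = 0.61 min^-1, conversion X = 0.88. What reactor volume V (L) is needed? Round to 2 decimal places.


V = (v0/k) * ln(1/(1-X))
V = (37/0.61) * ln(1/(1-0.88))
V = 60.655738 * ln(8.333333)
V = 60.655738 * 2.120263
V = 128.61 L


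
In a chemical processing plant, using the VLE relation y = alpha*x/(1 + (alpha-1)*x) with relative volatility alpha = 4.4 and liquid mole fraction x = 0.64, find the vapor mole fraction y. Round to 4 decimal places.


y = alpha*x / (1 + (alpha-1)*x)
y = 4.4*0.64 / (1 + (4.4-1)*0.64)
y = 2.816 / (1 + 2.176)
y = 2.816 / 3.176
y = 0.8866


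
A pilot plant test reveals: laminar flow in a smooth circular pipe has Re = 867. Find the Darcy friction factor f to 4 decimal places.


f = 64 / Re
f = 64 / 867
f = 0.0738


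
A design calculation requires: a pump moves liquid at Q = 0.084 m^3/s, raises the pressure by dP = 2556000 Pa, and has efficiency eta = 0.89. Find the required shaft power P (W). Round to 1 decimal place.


P = Q * dP / eta
P = 0.084 * 2556000 / 0.89
P = 214704.0 / 0.89
P = 241240.4 W


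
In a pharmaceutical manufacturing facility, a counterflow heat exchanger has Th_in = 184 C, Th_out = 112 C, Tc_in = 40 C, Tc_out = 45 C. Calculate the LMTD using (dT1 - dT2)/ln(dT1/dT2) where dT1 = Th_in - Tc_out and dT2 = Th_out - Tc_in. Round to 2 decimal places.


dT1 = Th_in - Tc_out = 184 - 45 = 139
dT2 = Th_out - Tc_in = 112 - 40 = 72
LMTD = (dT1 - dT2) / ln(dT1/dT2)
LMTD = (139 - 72) / ln(139/72)
LMTD = 101.85 K


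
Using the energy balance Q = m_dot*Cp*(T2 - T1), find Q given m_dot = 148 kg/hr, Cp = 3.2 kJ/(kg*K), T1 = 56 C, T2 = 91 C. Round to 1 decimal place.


Q = m_dot * Cp * (T2 - T1)
Q = 148 * 3.2 * (91 - 56)
Q = 148 * 3.2 * 35
Q = 16576.0 kJ/hr


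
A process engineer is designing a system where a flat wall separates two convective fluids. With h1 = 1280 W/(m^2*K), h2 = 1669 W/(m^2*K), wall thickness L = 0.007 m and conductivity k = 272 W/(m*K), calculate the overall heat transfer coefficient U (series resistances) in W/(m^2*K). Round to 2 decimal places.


1/U = 1/h1 + L/k + 1/h2
1/U = 1/1280 + 0.007/272 + 1/1669
1/U = 0.00078125 + 2.57353e-05 + 0.0005991612
1/U = 0.0014061465
U = 711.16 W/(m^2*K)


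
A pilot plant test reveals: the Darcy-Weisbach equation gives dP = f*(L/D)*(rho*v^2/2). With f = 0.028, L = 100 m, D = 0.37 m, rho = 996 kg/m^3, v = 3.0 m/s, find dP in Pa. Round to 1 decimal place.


dP = f * (L/D) * (rho*v^2/2)
dP = 0.028 * (100/0.37) * (996*3.0^2/2)
L/D = 270.27027027
rho*v^2/2 = 996*9.0/2 = 4482.0
dP = 0.028 * 270.27027027 * 4482.0
dP = 33917.8 Pa


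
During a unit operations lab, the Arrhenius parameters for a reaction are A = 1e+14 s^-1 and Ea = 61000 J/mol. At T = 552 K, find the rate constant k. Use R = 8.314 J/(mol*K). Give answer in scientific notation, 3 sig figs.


k = A * exp(-Ea/(R*T))
k = 1e+14 * exp(-61000 / (8.314 * 552))
k = 1e+14 * exp(-13.291706)
k = 1.69e+08


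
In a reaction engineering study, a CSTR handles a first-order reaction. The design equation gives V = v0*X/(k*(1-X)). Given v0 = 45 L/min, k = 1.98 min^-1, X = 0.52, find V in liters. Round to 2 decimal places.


V = v0 * X / (k * (1 - X))
V = 45 * 0.52 / (1.98 * (1 - 0.52))
V = 23.4 / (1.98 * 0.48)
V = 23.4 / 0.9504
V = 24.62 L


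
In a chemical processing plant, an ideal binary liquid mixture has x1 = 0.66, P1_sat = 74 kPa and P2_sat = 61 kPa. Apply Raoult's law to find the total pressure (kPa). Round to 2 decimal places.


P = x1*P1_sat + x2*P2_sat
x2 = 1 - x1 = 1 - 0.66 = 0.34
P = 0.66*74 + 0.34*61
P = 48.84 + 20.74
P = 69.58 kPa


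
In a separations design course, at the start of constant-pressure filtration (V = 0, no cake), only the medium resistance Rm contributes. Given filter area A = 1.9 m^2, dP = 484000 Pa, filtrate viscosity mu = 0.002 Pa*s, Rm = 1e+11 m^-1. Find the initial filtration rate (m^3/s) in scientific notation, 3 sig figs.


rate = A * dP / (mu * Rm)
rate = 1.9 * 484000 / (0.002 * 1e+11)
rate = 919600.0 / 2.000e+08
rate = 4.60e-03 m^3/s


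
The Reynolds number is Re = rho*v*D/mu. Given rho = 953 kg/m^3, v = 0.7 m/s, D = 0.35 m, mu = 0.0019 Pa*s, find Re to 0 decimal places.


Re = rho * v * D / mu
Re = 953 * 0.7 * 0.35 / 0.0019
Re = 233.485 / 0.0019
Re = 122887


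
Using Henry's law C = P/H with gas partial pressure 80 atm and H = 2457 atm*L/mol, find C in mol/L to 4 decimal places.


C = P / H
C = 80 / 2457
C = 0.0326 mol/L


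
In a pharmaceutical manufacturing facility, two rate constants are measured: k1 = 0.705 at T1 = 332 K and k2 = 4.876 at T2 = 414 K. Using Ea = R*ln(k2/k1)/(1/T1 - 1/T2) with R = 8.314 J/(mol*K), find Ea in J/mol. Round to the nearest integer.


Ea = R * ln(k2/k1) / (1/T1 - 1/T2)
ln(k2/k1) = ln(4.876/0.705) = 1.9338827
1/T1 - 1/T2 = 1/332 - 1/414 = 0.000596589256
Ea = 8.314 * 1.9338827 / 0.000596589256
Ea = 26950 J/mol


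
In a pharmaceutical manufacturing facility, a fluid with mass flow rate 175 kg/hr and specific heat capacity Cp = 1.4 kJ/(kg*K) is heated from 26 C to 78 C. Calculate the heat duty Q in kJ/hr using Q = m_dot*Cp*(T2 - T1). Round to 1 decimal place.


Q = m_dot * Cp * (T2 - T1)
Q = 175 * 1.4 * (78 - 26)
Q = 175 * 1.4 * 52
Q = 12740.0 kJ/hr


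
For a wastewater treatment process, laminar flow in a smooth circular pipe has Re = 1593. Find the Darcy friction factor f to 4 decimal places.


f = 64 / Re
f = 64 / 1593
f = 0.0402


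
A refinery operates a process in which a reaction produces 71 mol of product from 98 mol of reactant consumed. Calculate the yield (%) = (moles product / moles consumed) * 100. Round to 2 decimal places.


Yield = (moles product / moles consumed) * 100%
Yield = (71 / 98) * 100
Yield = 0.7245 * 100
Yield = 72.45%


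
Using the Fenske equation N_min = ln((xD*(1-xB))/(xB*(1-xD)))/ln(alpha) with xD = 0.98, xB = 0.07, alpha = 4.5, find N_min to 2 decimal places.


N_min = ln((xD*(1-xB))/(xB*(1-xD))) / ln(alpha)
Numerator inside ln: 0.9114 / 0.0014 = 651.0
ln(651.0) = 6.47851
ln(alpha) = ln(4.5) = 1.504077
N_min = 6.47851 / 1.504077 = 4.31


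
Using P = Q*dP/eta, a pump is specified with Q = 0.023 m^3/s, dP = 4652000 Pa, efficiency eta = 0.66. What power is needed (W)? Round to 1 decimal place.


P = Q * dP / eta
P = 0.023 * 4652000 / 0.66
P = 106996.0 / 0.66
P = 162115.2 W


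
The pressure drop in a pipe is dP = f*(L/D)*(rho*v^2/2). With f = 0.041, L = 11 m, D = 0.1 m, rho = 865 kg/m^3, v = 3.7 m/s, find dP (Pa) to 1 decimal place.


dP = f * (L/D) * (rho*v^2/2)
dP = 0.041 * (11/0.1) * (865*3.7^2/2)
L/D = 110.0
rho*v^2/2 = 865*13.69/2 = 5920.925
dP = 0.041 * 110.0 * 5920.925
dP = 26703.4 Pa


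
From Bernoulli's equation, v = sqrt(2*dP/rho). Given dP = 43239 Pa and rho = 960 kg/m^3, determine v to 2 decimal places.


v = sqrt(2*dP/rho)
v = sqrt(2*43239/960)
v = sqrt(90.08125)
v = 9.49 m/s


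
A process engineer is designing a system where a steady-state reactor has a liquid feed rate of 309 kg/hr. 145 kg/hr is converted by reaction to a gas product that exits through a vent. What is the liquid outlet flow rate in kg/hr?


Steady-state mass balance on the main outlet: F_out = F_in - F_removed
F_out = 309 - 145
F_out = 164 kg/hr


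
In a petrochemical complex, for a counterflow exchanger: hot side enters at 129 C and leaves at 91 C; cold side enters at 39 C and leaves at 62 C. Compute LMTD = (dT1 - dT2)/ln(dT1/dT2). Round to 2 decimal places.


dT1 = Th_in - Tc_out = 129 - 62 = 67
dT2 = Th_out - Tc_in = 91 - 39 = 52
LMTD = (dT1 - dT2) / ln(dT1/dT2)
LMTD = (67 - 52) / ln(67/52)
LMTD = 59.18 K


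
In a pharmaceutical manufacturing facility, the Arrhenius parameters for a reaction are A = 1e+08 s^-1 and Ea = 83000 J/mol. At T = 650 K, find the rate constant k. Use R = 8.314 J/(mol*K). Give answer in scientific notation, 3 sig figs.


k = A * exp(-Ea/(R*T))
k = 1e+08 * exp(-83000 / (8.314 * 650))
k = 1e+08 * exp(-15.358709)
k = 2.14e+01


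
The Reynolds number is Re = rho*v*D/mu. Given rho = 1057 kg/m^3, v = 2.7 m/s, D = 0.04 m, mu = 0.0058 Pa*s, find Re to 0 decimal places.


Re = rho * v * D / mu
Re = 1057 * 2.7 * 0.04 / 0.0058
Re = 114.156 / 0.0058
Re = 19682


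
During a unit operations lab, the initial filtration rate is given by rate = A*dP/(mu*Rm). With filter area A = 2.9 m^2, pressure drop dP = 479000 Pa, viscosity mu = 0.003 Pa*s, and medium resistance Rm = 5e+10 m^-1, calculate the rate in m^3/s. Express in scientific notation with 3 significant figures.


rate = A * dP / (mu * Rm)
rate = 2.9 * 479000 / (0.003 * 5e+10)
rate = 1389100.0 / 1.500e+08
rate = 9.26e-03 m^3/s


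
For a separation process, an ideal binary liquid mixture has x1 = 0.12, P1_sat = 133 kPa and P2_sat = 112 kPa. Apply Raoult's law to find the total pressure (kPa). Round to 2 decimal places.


P = x1*P1_sat + x2*P2_sat
x2 = 1 - x1 = 1 - 0.12 = 0.88
P = 0.12*133 + 0.88*112
P = 15.96 + 98.56
P = 114.52 kPa


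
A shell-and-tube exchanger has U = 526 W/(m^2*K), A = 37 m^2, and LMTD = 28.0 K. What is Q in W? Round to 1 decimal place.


Q = U * A * LMTD
Q = 526 * 37 * 28.0
Q = 544936.0 W


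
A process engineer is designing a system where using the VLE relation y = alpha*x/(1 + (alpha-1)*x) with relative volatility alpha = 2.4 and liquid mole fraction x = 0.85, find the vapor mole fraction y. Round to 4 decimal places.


y = alpha*x / (1 + (alpha-1)*x)
y = 2.4*0.85 / (1 + (2.4-1)*0.85)
y = 2.04 / (1 + 1.19)
y = 2.04 / 2.19
y = 0.9315


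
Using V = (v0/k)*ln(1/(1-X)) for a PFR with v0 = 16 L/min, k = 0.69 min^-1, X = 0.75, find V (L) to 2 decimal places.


V = (v0/k) * ln(1/(1-X))
V = (16/0.69) * ln(1/(1-0.75))
V = 23.188406 * ln(4.0)
V = 23.188406 * 1.386294
V = 32.15 L


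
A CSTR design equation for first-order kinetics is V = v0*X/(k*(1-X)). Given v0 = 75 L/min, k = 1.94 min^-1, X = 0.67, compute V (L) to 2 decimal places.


V = v0 * X / (k * (1 - X))
V = 75 * 0.67 / (1.94 * (1 - 0.67))
V = 50.25 / (1.94 * 0.33)
V = 50.25 / 0.6402
V = 78.49 L


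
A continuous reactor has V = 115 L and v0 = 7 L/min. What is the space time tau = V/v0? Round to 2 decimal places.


tau = V / v0
tau = 115 / 7
tau = 16.43 min


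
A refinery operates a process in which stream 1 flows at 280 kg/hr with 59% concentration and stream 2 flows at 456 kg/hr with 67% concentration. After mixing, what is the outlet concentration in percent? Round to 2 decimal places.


Mass balance on solute: F1*x1 + F2*x2 = F3*x3
F3 = F1 + F2 = 280 + 456 = 736 kg/hr
x3 = (F1*x1 + F2*x2)/F3
x3 = (280*0.59 + 456*0.67) / 736
x3 = 63.96%


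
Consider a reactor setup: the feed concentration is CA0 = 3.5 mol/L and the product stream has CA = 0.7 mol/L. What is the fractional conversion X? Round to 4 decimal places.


X = (CA0 - CA) / CA0
X = (3.5 - 0.7) / 3.5
X = 2.8 / 3.5
X = 0.8000


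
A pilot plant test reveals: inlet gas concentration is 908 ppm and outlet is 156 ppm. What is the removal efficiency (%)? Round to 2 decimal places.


Efficiency = (G_in - G_out) / G_in * 100%
Efficiency = (908 - 156) / 908 * 100
Efficiency = 752 / 908 * 100
Efficiency = 82.82%


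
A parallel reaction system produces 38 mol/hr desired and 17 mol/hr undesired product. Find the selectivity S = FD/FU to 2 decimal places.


S = desired product rate / undesired product rate
S = 38 / 17
S = 2.24


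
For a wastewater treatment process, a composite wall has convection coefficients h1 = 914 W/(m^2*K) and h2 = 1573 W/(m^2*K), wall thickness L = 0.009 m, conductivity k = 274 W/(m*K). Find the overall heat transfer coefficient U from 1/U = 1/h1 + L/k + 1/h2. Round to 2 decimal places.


1/U = 1/h1 + L/k + 1/h2
1/U = 1/914 + 0.009/274 + 1/1573
1/U = 0.0010940919 + 3.28467e-05 + 0.0006357279
1/U = 0.0017626665
U = 567.32 W/(m^2*K)
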